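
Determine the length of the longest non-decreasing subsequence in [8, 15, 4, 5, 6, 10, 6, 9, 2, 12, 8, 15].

Let dp[i] be the longest non-decreasing subsequence ending at position i. Then dp = [1, 2, 1, 2, 3, 4, 4, 5, 1, 6, 5, 7].
The maximum is 7; one witness is 4, 5, 6, 6, 9, 12, 15 at positions 3,4,5,7,8,10,12.

7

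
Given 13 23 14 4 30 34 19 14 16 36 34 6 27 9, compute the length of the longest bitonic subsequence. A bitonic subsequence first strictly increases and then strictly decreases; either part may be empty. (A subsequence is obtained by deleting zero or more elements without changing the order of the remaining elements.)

One longest bitonic subsequence is 13, 23, 30, 34, 36, 34, 27, 9 (positions 1,2,5,6,10,11,13,14): it rises to 36 then falls. Length 8 is optimal.

8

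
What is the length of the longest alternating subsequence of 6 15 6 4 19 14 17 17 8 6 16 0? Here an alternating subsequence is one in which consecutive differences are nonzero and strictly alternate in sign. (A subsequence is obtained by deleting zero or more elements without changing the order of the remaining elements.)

A longest alternating subsequence is 6, 15, 6, 19, 14, 17, 8, 16, 0 (positions 1,2,3,5,6,7,9,11,12); its 8 consecutive differences strictly alternate in sign, and length 9 is optimal.

9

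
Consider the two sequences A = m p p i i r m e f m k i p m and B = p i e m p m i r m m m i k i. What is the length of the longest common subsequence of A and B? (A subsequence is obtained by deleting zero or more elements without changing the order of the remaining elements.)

Backtracking the LCS table gives one alignment: m (A1,B4) → p (A2,B5) → i (A5,B7) → r (A6,B8) → m (A7,B10) → m (A10,B11) → k (A11,B13) → i (A12,B14).
So the longest common subsequence has length 8.

8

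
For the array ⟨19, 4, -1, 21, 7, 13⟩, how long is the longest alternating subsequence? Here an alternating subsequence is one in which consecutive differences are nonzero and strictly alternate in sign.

Track the best alternating length ending on an up-step vs a down-step at each position: up/down = 1/1, 1/2, 1/2, 3/1, 3/4, 5/4.
The maximum over both is 5; one such subsequence is 19, 4, 21, 7, 13.

5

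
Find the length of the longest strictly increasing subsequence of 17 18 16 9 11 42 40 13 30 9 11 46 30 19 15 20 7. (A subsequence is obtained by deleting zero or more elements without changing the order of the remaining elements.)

5

Scanning left to right, the best length ending at each element is: 17→1, 18→2, 16→1, 9→1, 11→2, 42→3, 40→3, 13→3, 30→4, 9→1, 11→2, 46→5, 30→4, 19→4, 15→4, 20→5, 7→1.
So the longest increasing subsequence has length 5, e.g. 9, 11, 13, 30, 46.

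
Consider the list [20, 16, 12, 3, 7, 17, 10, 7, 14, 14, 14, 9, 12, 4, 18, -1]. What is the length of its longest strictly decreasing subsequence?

One longest decreasing subsequence is 20, 16, 12, 10, 7, 4, -1 (positions 1,2,3,7,8,14,16), of length 7; no longer one exists.

7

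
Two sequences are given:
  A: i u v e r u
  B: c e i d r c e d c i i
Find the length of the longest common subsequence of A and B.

A longest common subsequence is ie (length 2); the LCS DP confirms no longer common subsequence exists.

2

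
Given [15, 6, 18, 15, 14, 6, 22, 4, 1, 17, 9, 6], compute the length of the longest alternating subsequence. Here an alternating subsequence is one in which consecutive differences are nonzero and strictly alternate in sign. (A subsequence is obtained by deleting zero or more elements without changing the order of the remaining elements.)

A longest alternating subsequence is 15, 6, 18, 15, 22, 4, 17, 9 (positions 1,2,3,4,7,8,10,11); its 7 consecutive differences strictly alternate in sign, and length 8 is optimal.

8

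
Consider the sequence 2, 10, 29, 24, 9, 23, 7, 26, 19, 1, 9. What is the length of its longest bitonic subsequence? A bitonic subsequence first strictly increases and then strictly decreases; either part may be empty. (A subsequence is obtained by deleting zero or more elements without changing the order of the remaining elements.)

Let inc[i] be the LIS ending at i and dec[i] the longest strictly decreasing subsequence starting at i. inc = [1, 2, 3, 3, 2, 3, 2, 4, 3, 1, 3], dec = [2, 4, 5, 4, 3, 3, 2, 3, 2, 1, 1].
max_i inc[i]+dec[i]−1 = 7, with one witness 2, 10, 29, 24, 23, 19, 9.

7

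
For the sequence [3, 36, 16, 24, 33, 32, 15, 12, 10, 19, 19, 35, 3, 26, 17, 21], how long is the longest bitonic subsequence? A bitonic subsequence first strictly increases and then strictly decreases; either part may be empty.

One longest bitonic subsequence is 3, 16, 24, 33, 32, 15, 12, 10, 3 (positions 1,3,4,5,6,7,8,9,13): it rises to 33 then falls. Length 9 is optimal.

9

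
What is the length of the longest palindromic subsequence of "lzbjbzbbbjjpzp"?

8

One longest palindromic subsequence is zjbbbbjz (positions 2,4,5,7,8,9,11,13); it reads the same forward and backward, and the interval DP gives dp[1][14] = 8.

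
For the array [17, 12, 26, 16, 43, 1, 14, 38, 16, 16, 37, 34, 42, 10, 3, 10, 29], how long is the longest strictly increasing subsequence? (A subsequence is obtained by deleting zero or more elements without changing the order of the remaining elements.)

5

One longest increasing subsequence is 12, 14, 16, 37, 42 (positions 2,7,9,11,13), of length 5; no longer one exists.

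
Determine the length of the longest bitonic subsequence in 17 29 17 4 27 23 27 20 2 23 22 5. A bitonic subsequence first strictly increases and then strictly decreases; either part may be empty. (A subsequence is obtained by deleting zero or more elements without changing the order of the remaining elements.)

6

Let inc[i] be the LIS ending at i and dec[i] the longest strictly decreasing subsequence starting at i. inc = [1, 2, 1, 1, 2, 2, 3, 2, 1, 3, 3, 2], dec = [3, 5, 3, 2, 4, 3, 4, 2, 1, 3, 2, 1].
max_i inc[i]+dec[i]−1 = 6, with one witness 17, 29, 27, 23, 22, 5.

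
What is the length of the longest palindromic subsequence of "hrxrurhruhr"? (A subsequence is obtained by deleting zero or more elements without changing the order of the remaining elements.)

7

One longest palindromic subsequence is rurhrur (positions 2,5,6,7,8,9,11); it reads the same forward and backward, and the interval DP gives dp[1][11] = 7.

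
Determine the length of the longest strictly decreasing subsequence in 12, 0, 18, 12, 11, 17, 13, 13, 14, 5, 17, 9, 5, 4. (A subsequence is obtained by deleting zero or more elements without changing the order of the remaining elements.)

Scanning left to right, the best length ending at each element is: 12→1, 0→2, 18→1, 12→2, 11→3, 17→2, 13→3, 13→3, 14→3, 5→4, 17→2, 9→4, 5→5, 4→6.
So the longest decreasing subsequence has length 6, e.g. 18, 12, 11, 9, 5, 4.

6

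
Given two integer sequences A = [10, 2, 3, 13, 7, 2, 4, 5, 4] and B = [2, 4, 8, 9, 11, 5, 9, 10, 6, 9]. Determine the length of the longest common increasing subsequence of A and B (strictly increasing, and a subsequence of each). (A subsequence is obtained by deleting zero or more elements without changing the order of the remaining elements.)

3

For each value that appears in both, track the longest common increasing run ending there.
The best achievable length is 3; one witness is 2, 4, 5 (A-positions 2,7,8, B-positions 1,2,6).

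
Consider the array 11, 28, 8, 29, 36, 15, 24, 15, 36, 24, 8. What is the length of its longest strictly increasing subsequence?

Scanning left to right, the best length ending at each element is: 11→1, 28→2, 8→1, 29→3, 36→4, 15→2, 24→3, 15→2, 36→4, 24→3, 8→1.
So the longest increasing subsequence has length 4, e.g. 11, 28, 29, 36.

4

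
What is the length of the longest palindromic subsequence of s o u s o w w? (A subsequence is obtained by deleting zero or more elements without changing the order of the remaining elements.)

3

Using dp[i][j] = 2 + dp[i+1][j−1] if the ends match, else max(dp[i+1][j], dp[i][j−1]):
dp[1][7] = 3. A witness is oso at positions 2,4,5.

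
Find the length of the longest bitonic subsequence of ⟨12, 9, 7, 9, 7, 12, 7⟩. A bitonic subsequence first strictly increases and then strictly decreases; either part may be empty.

4

One longest bitonic subsequence is 7, 9, 12, 7 (positions 3,4,6,7): it rises to 12 then falls. Length 4 is optimal.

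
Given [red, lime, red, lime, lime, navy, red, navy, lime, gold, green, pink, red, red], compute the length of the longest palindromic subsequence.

9

Using dp[i][j] = 2 + dp[i+1][j−1] if the ends match, else max(dp[i+1][j], dp[i][j−1]):
dp[1][14] = 9. A witness is red red lime navy red navy lime red red at positions 1,3,5,6,7,8,9,13,14.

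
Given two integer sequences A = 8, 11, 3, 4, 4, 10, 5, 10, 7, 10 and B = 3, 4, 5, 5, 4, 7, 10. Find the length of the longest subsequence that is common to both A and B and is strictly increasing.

5

For each value that appears in both, track the longest common increasing run ending there.
The best achievable length is 5; one witness is 3, 4, 5, 7, 10 (A-positions 3,4,7,9,10, B-positions 1,2,3,6,7).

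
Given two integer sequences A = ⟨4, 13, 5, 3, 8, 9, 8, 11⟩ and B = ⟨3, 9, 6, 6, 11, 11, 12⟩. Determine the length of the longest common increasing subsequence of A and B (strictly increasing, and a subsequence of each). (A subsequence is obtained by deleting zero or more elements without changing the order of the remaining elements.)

A longest common strictly increasing subsequence is 3, 9, 11 (length 3); it appears in order in both A and B, and no longer such subsequence exists.

3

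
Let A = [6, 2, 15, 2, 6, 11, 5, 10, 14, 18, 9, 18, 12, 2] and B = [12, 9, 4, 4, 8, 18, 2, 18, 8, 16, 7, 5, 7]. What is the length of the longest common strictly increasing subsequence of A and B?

A longest common strictly increasing subsequence is 9, 18 (length 2); it appears in order in both A and B, and no longer such subsequence exists.

2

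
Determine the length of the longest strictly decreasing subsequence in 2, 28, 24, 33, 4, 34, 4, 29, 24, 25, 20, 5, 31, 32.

5

One longest decreasing subsequence is 33, 29, 24, 20, 5 (positions 4,8,9,11,12), of length 5; no longer one exists.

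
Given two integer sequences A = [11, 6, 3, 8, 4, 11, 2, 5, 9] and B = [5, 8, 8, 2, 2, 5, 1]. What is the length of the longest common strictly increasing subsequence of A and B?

2

A longest common strictly increasing subsequence is 2, 5 (length 2); it appears in order in both A and B, and no longer such subsequence exists.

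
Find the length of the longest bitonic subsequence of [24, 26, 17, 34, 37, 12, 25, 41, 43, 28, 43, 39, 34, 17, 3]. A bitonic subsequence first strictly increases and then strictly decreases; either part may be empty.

Let inc[i] be the LIS ending at i and dec[i] the longest strictly decreasing subsequence starting at i. inc = [1, 2, 1, 3, 4, 1, 2, 5, 6, 3, 6, 5, 4, 2, 1], dec = [4, 4, 3, 4, 4, 2, 3, 5, 5, 3, 5, 4, 3, 2, 1].
max_i inc[i]+dec[i]−1 = 10, with one witness 24, 26, 34, 37, 41, 43, 39, 34, 17, 3.

10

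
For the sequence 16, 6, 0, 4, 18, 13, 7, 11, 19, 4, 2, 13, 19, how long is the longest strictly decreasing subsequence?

Let dp[i] be the longest decreasing subsequence ending at position i. Then dp = [1, 2, 3, 3, 1, 2, 3, 3, 1, 4, 5, 2, 1].
The maximum is 5; one witness is 16, 13, 7, 4, 2 at positions 1,6,7,10,11.

5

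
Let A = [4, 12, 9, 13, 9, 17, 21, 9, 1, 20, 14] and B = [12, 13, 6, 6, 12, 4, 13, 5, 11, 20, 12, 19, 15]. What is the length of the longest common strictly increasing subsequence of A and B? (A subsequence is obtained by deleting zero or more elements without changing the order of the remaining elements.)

3

A longest common strictly increasing subsequence is 12, 13, 20 (length 3); it appears in order in both A and B, and no longer such subsequence exists.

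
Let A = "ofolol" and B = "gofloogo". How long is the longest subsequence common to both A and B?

A longest common subsequence is ofoo (length 4); the LCS DP confirms no longer common subsequence exists.

4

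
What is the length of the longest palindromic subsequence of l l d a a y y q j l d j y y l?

Using dp[i][j] = 2 + dp[i+1][j−1] if the ends match, else max(dp[i+1][j], dp[i][j−1]):
dp[1][15] = 9. A witness is lyyjdjyyl at positions 1,6,7,9,11,12,13,14,15.

9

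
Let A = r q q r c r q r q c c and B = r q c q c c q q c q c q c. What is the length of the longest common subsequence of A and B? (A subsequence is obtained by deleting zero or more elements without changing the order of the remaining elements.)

A longest common subsequence is rqqcqqcc (length 8); the LCS DP confirms no longer common subsequence exists.

8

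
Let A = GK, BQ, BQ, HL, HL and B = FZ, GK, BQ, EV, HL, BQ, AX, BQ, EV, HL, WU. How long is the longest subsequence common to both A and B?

4

Backtracking the LCS table gives one alignment: GK (A1,B2) → BQ (A2,B6) → BQ (A3,B8) → HL (A4,B10).
So the longest common subsequence has length 4.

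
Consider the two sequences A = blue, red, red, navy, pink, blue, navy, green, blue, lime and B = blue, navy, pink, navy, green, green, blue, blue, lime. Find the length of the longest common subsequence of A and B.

7

A longest common subsequence is blue, navy, pink, navy, green, blue, lime (length 7); the LCS DP confirms no longer common subsequence exists.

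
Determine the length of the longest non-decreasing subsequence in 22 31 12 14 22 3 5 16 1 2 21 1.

4

Let dp[i] be the longest non-decreasing subsequence ending at position i. Then dp = [1, 2, 1, 2, 3, 1, 2, 3, 1, 2, 4, 2].
The maximum is 4; one witness is 12, 14, 16, 21 at positions 3,4,8,11.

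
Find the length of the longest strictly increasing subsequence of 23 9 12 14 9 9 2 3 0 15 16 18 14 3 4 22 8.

7

One longest increasing subsequence is 9, 12, 14, 15, 16, 18, 22 (positions 2,3,4,10,11,12,16), of length 7; no longer one exists.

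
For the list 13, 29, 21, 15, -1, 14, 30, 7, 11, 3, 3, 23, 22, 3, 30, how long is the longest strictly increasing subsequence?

5

Scanning left to right, the best length ending at each element is: 13→1, 29→2, 21→2, 15→2, -1→1, 14→2, 30→3, 7→2, 11→3, 3→2, 3→2, 23→4, 22→4, 3→2, 30→5.
So the longest increasing subsequence has length 5, e.g. -1, 7, 11, 23, 30.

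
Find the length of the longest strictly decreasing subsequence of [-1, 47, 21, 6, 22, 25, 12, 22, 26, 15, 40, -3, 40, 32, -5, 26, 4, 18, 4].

Let dp[i] be the longest decreasing subsequence ending at position i. Then dp = [1, 1, 2, 3, 2, 2, 3, 3, 2, 4, 2, 5, 2, 3, 6, 4, 5, 5, 6].
The maximum is 6; one witness is 47, 25, 22, 15, -3, -5 at positions 2,6,8,10,12,15.

6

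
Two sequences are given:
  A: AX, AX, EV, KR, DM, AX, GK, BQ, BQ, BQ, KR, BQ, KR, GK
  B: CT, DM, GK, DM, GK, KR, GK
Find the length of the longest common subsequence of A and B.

4

A longest common subsequence is DM, GK, KR, GK (length 4); the LCS DP confirms no longer common subsequence exists.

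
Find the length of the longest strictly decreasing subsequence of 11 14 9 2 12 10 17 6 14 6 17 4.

Scanning left to right, the best length ending at each element is: 11→1, 14→1, 9→2, 2→3, 12→2, 10→3, 17→1, 6→4, 14→2, 6→4, 17→1, 4→5.
So the longest decreasing subsequence has length 5, e.g. 14, 12, 10, 6, 4.

5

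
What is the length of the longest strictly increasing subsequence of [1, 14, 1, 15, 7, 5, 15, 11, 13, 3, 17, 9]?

5

One longest increasing subsequence is 1, 7, 11, 13, 17 (positions 1,5,8,9,11), of length 5; no longer one exists.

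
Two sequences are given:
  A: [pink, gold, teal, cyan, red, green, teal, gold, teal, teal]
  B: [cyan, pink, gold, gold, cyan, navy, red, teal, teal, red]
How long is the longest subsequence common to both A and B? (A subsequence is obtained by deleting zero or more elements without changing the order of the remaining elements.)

Backtracking the LCS table gives one alignment: pink (A1,B2) → gold (A2,B4) → cyan (A4,B5) → red (A5,B7) → teal (A7,B8) → teal (A9,B9).
So the longest common subsequence has length 6.

6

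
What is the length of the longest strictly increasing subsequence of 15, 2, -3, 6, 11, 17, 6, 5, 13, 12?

4

Let dp[i] be the longest increasing subsequence ending at position i. Then dp = [1, 1, 1, 2, 3, 4, 2, 2, 4, 4].
The maximum is 4; one witness is 2, 6, 11, 17 at positions 2,4,5,6.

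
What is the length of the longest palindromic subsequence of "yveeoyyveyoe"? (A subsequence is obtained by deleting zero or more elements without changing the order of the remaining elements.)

7

Using dp[i][j] = 2 + dp[i+1][j−1] if the ends match, else max(dp[i+1][j], dp[i][j−1]):
dp[1][12] = 7. A witness is eoyeyoe at positions 3,5,6,9,10,11,12.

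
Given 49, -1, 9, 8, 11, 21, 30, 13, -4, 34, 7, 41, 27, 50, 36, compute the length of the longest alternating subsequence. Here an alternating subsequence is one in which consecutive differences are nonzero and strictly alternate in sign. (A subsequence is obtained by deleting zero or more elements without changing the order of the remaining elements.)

12

Track the best alternating length ending on an up-step vs a down-step at each position: up/down = 1/1, 1/2, 3/2, 3/4, 5/2, 5/2, 5/2, 5/6, 1/6, 7/2, 7/8, 9/2, 9/10, 11/1, 11/12.
The maximum over both is 12; one such subsequence is 49, -1, 9, 8, 21, 13, 34, 7, 41, 27, 50, 36.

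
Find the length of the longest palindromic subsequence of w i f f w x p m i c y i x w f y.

9

Using dp[i][j] = 2 + dp[i+1][j−1] if the ends match, else max(dp[i+1][j], dp[i][j−1]):
dp[1][16] = 9. A witness is fwxiyixwf at positions 4,5,6,9,11,12,13,14,15.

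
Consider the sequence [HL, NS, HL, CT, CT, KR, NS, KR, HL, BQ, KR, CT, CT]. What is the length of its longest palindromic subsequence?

One longest palindromic subsequence is CT CT KR BQ KR CT CT (positions 4,5,6,10,11,12,13); it reads the same forward and backward, and the interval DP gives dp[1][13] = 7.

7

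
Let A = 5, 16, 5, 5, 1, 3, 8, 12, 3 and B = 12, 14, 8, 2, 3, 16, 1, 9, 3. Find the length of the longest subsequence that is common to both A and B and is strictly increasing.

A longest common strictly increasing subsequence is 1, 3 (length 2); it appears in order in both A and B, and no longer such subsequence exists.

2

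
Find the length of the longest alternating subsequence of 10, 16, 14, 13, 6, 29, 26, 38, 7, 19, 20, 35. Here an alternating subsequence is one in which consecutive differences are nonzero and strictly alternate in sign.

A longest alternating subsequence is 10, 16, 14, 29, 26, 38, 7, 19 (positions 1,2,3,6,7,8,9,10); its 7 consecutive differences strictly alternate in sign, and length 8 is optimal.

8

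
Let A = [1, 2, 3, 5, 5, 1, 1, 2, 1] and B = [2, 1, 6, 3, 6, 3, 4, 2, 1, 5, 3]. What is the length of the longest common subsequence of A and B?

4

A longest common subsequence is 1, 3, 2, 1 (length 4); the LCS DP confirms no longer common subsequence exists.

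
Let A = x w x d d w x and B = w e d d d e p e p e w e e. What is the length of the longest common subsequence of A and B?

Backtracking the LCS table gives one alignment: w (A2,B1) → d (A4,B4) → d (A5,B5) → w (A6,B11).
So the longest common subsequence has length 4.

4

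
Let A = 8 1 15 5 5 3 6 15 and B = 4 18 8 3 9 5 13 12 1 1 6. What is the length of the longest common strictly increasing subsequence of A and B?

2

For each value that appears in both, track the longest common increasing run ending there.
The best achievable length is 2; one witness is 3, 6 (A-positions 6,7, B-positions 4,11).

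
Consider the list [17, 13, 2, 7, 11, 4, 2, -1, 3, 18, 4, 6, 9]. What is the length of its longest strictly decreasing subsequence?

Let dp[i] be the longest decreasing subsequence ending at position i. Then dp = [1, 2, 3, 3, 3, 4, 5, 6, 5, 1, 4, 4, 4].
The maximum is 6; one witness is 17, 13, 7, 4, 2, -1 at positions 1,2,4,6,7,8.

6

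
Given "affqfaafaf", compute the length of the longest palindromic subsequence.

7

One longest palindromic subsequence is affqffa (positions 1,2,3,4,5,8,9); it reads the same forward and backward, and the interval DP gives dp[1][10] = 7.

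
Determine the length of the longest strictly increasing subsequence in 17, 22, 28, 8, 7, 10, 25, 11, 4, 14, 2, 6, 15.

5

Let dp[i] be the longest increasing subsequence ending at position i. Then dp = [1, 2, 3, 1, 1, 2, 3, 3, 1, 4, 1, 2, 5].
The maximum is 5; one witness is 8, 10, 11, 14, 15 at positions 4,6,8,10,13.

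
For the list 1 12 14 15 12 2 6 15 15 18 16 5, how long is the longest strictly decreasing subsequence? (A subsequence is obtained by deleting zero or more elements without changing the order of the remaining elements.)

Let dp[i] be the longest decreasing subsequence ending at position i. Then dp = [1, 1, 1, 1, 2, 3, 3, 1, 1, 1, 2, 4].
The maximum is 4; one witness is 14, 12, 6, 5 at positions 3,5,7,12.

4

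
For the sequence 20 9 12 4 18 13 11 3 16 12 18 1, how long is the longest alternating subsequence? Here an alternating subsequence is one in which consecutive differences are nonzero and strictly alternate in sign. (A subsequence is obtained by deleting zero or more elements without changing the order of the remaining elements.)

10

A longest alternating subsequence is 20, 9, 12, 4, 18, 13, 16, 12, 18, 1 (positions 1,2,3,4,5,6,9,10,11,12); its 9 consecutive differences strictly alternate in sign, and length 10 is optimal.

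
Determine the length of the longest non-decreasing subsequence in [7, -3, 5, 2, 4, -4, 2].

3

Scanning left to right, the best length ending at each element is: 7→1, -3→1, 5→2, 2→2, 4→3, -4→1, 2→3.
So the longest non-decreasing subsequence has length 3, e.g. -3, 2, 4.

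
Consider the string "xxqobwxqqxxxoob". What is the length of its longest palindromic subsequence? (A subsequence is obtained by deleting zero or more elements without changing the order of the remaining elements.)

8

Using dp[i][j] = 2 + dp[i+1][j−1] if the ends match, else max(dp[i+1][j], dp[i][j−1]):
dp[1][15] = 8. A witness is xxxqqxxx at positions 1,2,7,8,9,10,11,12.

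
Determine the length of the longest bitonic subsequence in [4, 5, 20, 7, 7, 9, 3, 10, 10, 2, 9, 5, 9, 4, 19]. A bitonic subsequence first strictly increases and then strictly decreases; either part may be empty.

8

Let inc[i] be the LIS ending at i and dec[i] the longest strictly decreasing subsequence starting at i. inc = [1, 2, 3, 3, 3, 4, 1, 5, 5, 1, 4, 2, 4, 2, 6], dec = [3, 3, 5, 3, 3, 3, 2, 4, 4, 1, 3, 2, 2, 1, 1].
max_i inc[i]+dec[i]−1 = 8, with one witness 4, 5, 7, 9, 10, 9, 5, 4.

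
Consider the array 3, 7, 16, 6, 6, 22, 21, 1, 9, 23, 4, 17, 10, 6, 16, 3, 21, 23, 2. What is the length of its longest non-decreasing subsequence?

Scanning left to right, the best length ending at each element is: 3→1, 7→2, 16→3, 6→2, 6→3, 22→4, 21→4, 1→1, 9→4, 23→5, 4→2, 17→5, 10→5, 6→4, 16→6, 3→2, 21→7, 23→8, 2→2.
So the longest non-decreasing subsequence has length 8, e.g. 3, 6, 6, 9, 10, 16, 21, 23.

8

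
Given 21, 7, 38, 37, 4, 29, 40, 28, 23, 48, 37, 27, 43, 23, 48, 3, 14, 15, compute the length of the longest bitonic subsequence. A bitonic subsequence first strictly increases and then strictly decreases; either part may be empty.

Let inc[i] be the LIS ending at i and dec[i] the longest strictly decreasing subsequence starting at i. inc = [1, 1, 2, 2, 1, 2, 3, 2, 2, 4, 3, 3, 4, 2, 5, 1, 2, 3], dec = [4, 3, 7, 6, 2, 5, 5, 4, 2, 5, 4, 3, 3, 2, 2, 1, 1, 1].
max_i inc[i]+dec[i]−1 = 8, with one witness 21, 38, 37, 29, 28, 27, 23, 15.

8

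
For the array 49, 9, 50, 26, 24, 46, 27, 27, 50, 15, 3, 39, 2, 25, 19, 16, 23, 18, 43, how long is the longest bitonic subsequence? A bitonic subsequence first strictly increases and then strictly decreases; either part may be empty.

Let inc[i] be the LIS ending at i and dec[i] the longest strictly decreasing subsequence starting at i. inc = [1, 1, 2, 2, 2, 3, 3, 3, 4, 2, 1, 4, 1, 3, 3, 3, 4, 4, 5], dec = [6, 3, 6, 5, 4, 5, 4, 4, 5, 3, 2, 4, 1, 3, 2, 1, 2, 1, 1].
max_i inc[i]+dec[i]−1 = 8, with one witness 9, 26, 46, 50, 39, 25, 23, 18.

8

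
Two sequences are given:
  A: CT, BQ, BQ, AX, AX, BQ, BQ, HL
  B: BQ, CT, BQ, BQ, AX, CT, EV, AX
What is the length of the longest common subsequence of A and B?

5

Backtracking the LCS table gives one alignment: CT (A1,B2) → BQ (A2,B3) → BQ (A3,B4) → AX (A4,B5) → AX (A5,B8).
So the longest common subsequence has length 5.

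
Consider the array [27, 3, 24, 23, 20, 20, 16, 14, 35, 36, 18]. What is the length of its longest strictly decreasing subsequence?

Let dp[i] be the longest decreasing subsequence ending at position i. Then dp = [1, 2, 2, 3, 4, 4, 5, 6, 1, 1, 5].
The maximum is 6; one witness is 27, 24, 23, 20, 16, 14 at positions 1,3,4,5,7,8.

6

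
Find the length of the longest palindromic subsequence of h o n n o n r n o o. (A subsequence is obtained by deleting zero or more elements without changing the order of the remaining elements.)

Using dp[i][j] = 2 + dp[i+1][j−1] if the ends match, else max(dp[i+1][j], dp[i][j−1]):
dp[1][10] = 7. A witness is oonrnoo at positions 2,5,6,7,8,9,10.

7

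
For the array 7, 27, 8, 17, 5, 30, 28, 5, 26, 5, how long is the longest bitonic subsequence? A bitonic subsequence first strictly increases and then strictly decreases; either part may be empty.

Let inc[i] be the LIS ending at i and dec[i] the longest strictly decreasing subsequence starting at i. inc = [1, 2, 2, 3, 1, 4, 4, 1, 4, 1], dec = [2, 3, 2, 2, 1, 4, 3, 1, 2, 1].
max_i inc[i]+dec[i]−1 = 7, with one witness 7, 8, 17, 30, 28, 26, 5.

7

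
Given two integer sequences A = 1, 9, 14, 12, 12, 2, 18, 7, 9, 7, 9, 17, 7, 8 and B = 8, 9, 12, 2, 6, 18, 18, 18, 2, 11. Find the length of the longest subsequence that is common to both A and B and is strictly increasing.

A longest common strictly increasing subsequence is 9, 12, 18 (length 3); it appears in order in both A and B, and no longer such subsequence exists.

3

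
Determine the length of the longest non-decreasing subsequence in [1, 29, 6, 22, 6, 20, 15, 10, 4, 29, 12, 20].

Scanning left to right, the best length ending at each element is: 1→1, 29→2, 6→2, 22→3, 6→3, 20→4, 15→4, 10→4, 4→2, 29→5, 12→5, 20→6.
So the longest non-decreasing subsequence has length 6, e.g. 1, 6, 6, 10, 12, 20.

6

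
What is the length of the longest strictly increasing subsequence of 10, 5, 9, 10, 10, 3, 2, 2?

One longest increasing subsequence is 5, 9, 10 (positions 2,3,4), of length 3; no longer one exists.

3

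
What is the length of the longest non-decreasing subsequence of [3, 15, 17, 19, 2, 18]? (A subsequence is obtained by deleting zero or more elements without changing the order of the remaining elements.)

4

One longest non-decreasing subsequence is 3, 15, 17, 19 (positions 1,2,3,4), of length 4; no longer one exists.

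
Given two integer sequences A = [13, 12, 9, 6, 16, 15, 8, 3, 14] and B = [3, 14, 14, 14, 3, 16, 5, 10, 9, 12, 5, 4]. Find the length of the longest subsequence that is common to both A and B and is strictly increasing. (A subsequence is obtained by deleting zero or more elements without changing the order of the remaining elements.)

2

A longest common strictly increasing subsequence is 3, 14 (length 2); it appears in order in both A and B, and no longer such subsequence exists.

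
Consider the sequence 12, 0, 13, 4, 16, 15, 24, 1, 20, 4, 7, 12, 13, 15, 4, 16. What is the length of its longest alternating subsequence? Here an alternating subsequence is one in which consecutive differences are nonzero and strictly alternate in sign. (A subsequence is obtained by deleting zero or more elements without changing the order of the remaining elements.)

A longest alternating subsequence is 12, 0, 13, 4, 16, 15, 24, 1, 20, 4, 7, 4, 16 (positions 1,2,3,4,5,6,7,8,9,10,11,15,16); its 12 consecutive differences strictly alternate in sign, and length 13 is optimal.

13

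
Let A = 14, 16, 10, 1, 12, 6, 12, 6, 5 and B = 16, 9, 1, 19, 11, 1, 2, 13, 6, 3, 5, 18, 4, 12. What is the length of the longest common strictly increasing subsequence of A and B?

3

For each value that appears in both, track the longest common increasing run ending there.
The best achievable length is 3; one witness is 1, 6, 12 (A-positions 4,6,7, B-positions 3,9,14).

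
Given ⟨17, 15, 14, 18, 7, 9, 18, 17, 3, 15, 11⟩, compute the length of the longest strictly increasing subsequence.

3

Let dp[i] be the longest increasing subsequence ending at position i. Then dp = [1, 1, 1, 2, 1, 2, 3, 3, 1, 3, 3].
The maximum is 3; one witness is 7, 9, 18 at positions 5,6,7.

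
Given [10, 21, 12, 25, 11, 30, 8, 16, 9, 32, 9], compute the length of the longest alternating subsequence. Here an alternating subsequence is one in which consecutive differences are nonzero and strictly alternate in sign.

11

A longest alternating subsequence is 10, 21, 12, 25, 11, 30, 8, 16, 9, 32, 9 (positions 1,2,3,4,5,6,7,8,9,10,11); its 10 consecutive differences strictly alternate in sign, and length 11 is optimal.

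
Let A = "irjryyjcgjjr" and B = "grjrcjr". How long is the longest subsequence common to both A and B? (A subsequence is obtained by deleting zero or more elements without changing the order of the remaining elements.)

6

A longest common subsequence is rjrcjr (length 6); the LCS DP confirms no longer common subsequence exists.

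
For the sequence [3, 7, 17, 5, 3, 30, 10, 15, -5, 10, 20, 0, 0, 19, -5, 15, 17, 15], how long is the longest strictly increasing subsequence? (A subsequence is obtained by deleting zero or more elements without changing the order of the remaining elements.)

Scanning left to right, the best length ending at each element is: 3→1, 7→2, 17→3, 5→2, 3→1, 30→4, 10→3, 15→4, -5→1, 10→3, 20→5, 0→2, 0→2, 19→5, -5→1, 15→4, 17→5, 15→4.
So the longest increasing subsequence has length 5, e.g. 3, 7, 10, 15, 20.

5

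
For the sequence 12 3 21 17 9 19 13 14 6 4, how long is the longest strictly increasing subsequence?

4

Let dp[i] be the longest increasing subsequence ending at position i. Then dp = [1, 1, 2, 2, 2, 3, 3, 4, 2, 2].
The maximum is 4; one witness is 3, 9, 13, 14 at positions 2,5,7,8.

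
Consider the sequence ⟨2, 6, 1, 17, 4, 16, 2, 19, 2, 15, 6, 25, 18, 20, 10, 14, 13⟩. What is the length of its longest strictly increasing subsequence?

Let dp[i] be the longest increasing subsequence ending at position i. Then dp = [1, 2, 1, 3, 2, 3, 2, 4, 2, 3, 3, 5, 4, 5, 4, 5, 5].
The maximum is 5; one witness is 2, 6, 17, 19, 25 at positions 1,2,4,8,12.

5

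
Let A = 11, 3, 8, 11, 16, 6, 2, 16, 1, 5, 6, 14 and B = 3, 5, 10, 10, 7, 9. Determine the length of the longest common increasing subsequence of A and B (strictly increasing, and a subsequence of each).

A longest common strictly increasing subsequence is 3, 5 (length 2); it appears in order in both A and B, and no longer such subsequence exists.

2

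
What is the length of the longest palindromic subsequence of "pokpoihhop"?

6

Using dp[i][j] = 2 + dp[i+1][j−1] if the ends match, else max(dp[i+1][j], dp[i][j−1]):
dp[1][10] = 6. A witness is pohhop at positions 1,2,7,8,9,10.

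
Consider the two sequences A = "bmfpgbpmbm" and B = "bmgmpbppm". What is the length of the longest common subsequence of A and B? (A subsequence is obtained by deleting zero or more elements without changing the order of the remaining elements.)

A longest common subsequence is bmpbpm (length 6); the LCS DP confirms no longer common subsequence exists.

6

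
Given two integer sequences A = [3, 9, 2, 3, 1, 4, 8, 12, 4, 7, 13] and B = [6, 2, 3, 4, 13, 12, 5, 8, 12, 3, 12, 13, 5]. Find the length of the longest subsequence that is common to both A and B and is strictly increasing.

A longest common strictly increasing subsequence is 2, 3, 4, 8, 12, 13 (length 6); it appears in order in both A and B, and no longer such subsequence exists.

6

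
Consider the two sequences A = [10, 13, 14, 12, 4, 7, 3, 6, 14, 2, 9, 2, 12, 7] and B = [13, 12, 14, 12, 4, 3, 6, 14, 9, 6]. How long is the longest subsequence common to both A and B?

Backtracking the LCS table gives one alignment: 13 (A2,B1) → 14 (A3,B3) → 12 (A4,B4) → 4 (A5,B5) → 3 (A7,B6) → 6 (A8,B7) → 14 (A9,B8) → 9 (A11,B9).
So the longest common subsequence has length 8.

8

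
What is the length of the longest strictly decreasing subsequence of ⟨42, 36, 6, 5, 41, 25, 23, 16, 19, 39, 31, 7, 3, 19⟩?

7

One longest decreasing subsequence is 42, 36, 25, 23, 16, 7, 3 (positions 1,2,6,7,8,12,13), of length 7; no longer one exists.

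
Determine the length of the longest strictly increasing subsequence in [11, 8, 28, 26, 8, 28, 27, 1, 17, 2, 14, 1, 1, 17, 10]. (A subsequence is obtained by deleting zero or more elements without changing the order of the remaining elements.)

Let dp[i] be the longest increasing subsequence ending at position i. Then dp = [1, 1, 2, 2, 1, 3, 3, 1, 2, 2, 3, 1, 1, 4, 3].
The maximum is 4; one witness is 1, 2, 14, 17 at positions 8,10,11,14.

4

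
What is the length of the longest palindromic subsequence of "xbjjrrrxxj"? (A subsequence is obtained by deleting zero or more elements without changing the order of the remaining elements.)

5

One longest palindromic subsequence is jrrrj (positions 3,5,6,7,10); it reads the same forward and backward, and the interval DP gives dp[1][10] = 5.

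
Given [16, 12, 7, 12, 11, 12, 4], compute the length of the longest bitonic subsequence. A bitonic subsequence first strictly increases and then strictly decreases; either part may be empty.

4

Let inc[i] be the LIS ending at i and dec[i] the longest strictly decreasing subsequence starting at i. inc = [1, 1, 1, 2, 2, 3, 1], dec = [4, 3, 2, 3, 2, 2, 1].
max_i inc[i]+dec[i]−1 = 4, with one witness 16, 12, 11, 4.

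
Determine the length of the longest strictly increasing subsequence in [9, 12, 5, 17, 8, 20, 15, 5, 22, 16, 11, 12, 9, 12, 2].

Let dp[i] be the longest increasing subsequence ending at position i. Then dp = [1, 2, 1, 3, 2, 4, 3, 1, 5, 4, 3, 4, 3, 4, 1].
The maximum is 5; one witness is 9, 12, 17, 20, 22 at positions 1,2,4,6,9.

5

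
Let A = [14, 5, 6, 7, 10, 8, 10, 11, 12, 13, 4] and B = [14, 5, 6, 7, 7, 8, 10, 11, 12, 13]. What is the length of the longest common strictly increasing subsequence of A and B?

8

A longest common strictly increasing subsequence is 5, 6, 7, 8, 10, 11, 12, 13 (length 8); it appears in order in both A and B, and no longer such subsequence exists.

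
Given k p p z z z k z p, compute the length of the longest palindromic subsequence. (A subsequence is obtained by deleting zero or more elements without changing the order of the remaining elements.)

6

One longest palindromic subsequence is pzzzzp (positions 2,4,5,6,8,9); it reads the same forward and backward, and the interval DP gives dp[1][9] = 6.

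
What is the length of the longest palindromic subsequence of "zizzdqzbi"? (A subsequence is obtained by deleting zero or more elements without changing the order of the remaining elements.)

One longest palindromic subsequence is izqzi (positions 2,4,6,7,9); it reads the same forward and backward, and the interval DP gives dp[1][9] = 5.

5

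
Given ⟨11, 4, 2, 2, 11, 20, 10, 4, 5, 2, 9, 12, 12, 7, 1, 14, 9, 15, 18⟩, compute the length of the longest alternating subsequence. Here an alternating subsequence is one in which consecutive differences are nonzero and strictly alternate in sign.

11

A longest alternating subsequence is 11, 4, 11, 4, 5, 2, 9, 7, 14, 9, 15 (positions 1,2,5,8,9,10,11,14,16,17,18); its 10 consecutive differences strictly alternate in sign, and length 11 is optimal.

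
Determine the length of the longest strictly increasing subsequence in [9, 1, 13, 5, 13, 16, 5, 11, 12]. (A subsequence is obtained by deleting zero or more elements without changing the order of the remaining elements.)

4

One longest increasing subsequence is 1, 5, 13, 16 (positions 2,4,5,6), of length 4; no longer one exists.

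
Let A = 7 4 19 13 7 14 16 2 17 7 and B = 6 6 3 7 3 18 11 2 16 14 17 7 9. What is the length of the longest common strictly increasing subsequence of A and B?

3

For each value that appears in both, track the longest common increasing run ending there.
The best achievable length is 3; one witness is 7, 16, 17 (A-positions 1,7,9, B-positions 4,9,11).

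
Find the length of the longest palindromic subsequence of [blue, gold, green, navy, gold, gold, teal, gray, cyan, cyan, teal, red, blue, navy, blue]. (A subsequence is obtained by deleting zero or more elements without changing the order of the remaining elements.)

One longest palindromic subsequence is blue navy teal cyan cyan teal navy blue (positions 1,4,7,9,10,11,14,15); it reads the same forward and backward, and the interval DP gives dp[1][15] = 8.

8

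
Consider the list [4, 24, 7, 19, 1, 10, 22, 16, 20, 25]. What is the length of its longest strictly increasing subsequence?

6

One longest increasing subsequence is 4, 7, 10, 16, 20, 25 (positions 1,3,6,8,9,10), of length 6; no longer one exists.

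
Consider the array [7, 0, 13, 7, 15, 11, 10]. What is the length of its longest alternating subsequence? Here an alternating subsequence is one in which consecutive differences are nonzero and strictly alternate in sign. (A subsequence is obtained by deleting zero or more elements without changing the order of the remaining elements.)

A longest alternating subsequence is 7, 0, 13, 7, 15, 11 (positions 1,2,3,4,5,6); its 5 consecutive differences strictly alternate in sign, and length 6 is optimal.

6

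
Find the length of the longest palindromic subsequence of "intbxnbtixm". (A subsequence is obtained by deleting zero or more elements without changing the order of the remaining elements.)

7

Using dp[i][j] = 2 + dp[i+1][j−1] if the ends match, else max(dp[i+1][j], dp[i][j−1]):
dp[1][11] = 7. A witness is itbnbti at positions 1,3,4,6,7,8,9.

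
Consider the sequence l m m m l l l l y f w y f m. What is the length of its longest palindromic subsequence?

One longest palindromic subsequence is mllllm (positions 2,5,6,7,8,14); it reads the same forward and backward, and the interval DP gives dp[1][14] = 6.

6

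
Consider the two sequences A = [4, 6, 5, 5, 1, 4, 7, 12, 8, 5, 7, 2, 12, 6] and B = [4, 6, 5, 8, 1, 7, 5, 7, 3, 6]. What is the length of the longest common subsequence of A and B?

8

Backtracking the LCS table gives one alignment: 4 (A1,B1) → 6 (A2,B2) → 5 (A3,B3) → 1 (A5,B5) → 7 (A7,B6) → 5 (A10,B7) → 7 (A11,B8) → 6 (A14,B10).
So the longest common subsequence has length 8.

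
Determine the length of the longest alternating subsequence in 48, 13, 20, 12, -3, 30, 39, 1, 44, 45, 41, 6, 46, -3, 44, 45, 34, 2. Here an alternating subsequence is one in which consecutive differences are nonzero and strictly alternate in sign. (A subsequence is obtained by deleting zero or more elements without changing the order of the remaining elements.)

12

Track the best alternating length ending on an up-step vs a down-step at each position: up/down = 1/1, 1/2, 3/2, 1/4, 1/4, 5/2, 5/2, 5/6, 7/2, 7/2, 7/8, 7/8, 9/2, 1/10, 11/10, 11/10, 11/12, 11/12.
The maximum over both is 12; one such subsequence is 48, 13, 20, 12, 30, 1, 44, 41, 46, -3, 44, 34.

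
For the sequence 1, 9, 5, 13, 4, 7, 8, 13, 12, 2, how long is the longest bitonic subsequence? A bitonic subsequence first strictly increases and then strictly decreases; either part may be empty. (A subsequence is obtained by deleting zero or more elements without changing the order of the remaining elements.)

One longest bitonic subsequence is 1, 5, 7, 8, 13, 12, 2 (positions 1,3,6,7,8,9,10): it rises to 13 then falls. Length 7 is optimal.

7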